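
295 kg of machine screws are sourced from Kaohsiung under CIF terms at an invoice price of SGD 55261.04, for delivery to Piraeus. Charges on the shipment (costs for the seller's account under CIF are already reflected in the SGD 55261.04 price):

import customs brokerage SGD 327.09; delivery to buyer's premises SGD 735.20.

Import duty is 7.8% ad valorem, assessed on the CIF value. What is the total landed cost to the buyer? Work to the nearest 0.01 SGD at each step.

Total landed cost: SGD 60633.69

CIF: the seller pays costs through ocean freight and marine insurance to the destination port.
The CIF price already equals the CIF value: 55261.04
Import duty = 55261.04 × 7.8% = 4310.36
Buyer bears: brokerage 327.09 + delivery 735.20 + duty 4310.36 = 5372.65
Landed cost = invoice 55261.04 + 5372.65 = 60633.69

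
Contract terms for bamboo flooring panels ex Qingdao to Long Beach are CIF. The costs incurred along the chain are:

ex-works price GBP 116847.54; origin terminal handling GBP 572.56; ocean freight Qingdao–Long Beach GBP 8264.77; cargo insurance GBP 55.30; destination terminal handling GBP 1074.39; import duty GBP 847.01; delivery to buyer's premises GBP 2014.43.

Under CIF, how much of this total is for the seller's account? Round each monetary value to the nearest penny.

Seller's account: GBP 125740.17

CIF: the seller pays costs through ocean freight and marine insurance to the destination port.
Seller's account: goods 116847.54 + origin terminal 572.56 + freight 8264.77 + insurance 55.30 = 125740.17
Buyer's account: destination terminal 1074.39 + duty 847.01 + delivery 2014.43 = 3935.83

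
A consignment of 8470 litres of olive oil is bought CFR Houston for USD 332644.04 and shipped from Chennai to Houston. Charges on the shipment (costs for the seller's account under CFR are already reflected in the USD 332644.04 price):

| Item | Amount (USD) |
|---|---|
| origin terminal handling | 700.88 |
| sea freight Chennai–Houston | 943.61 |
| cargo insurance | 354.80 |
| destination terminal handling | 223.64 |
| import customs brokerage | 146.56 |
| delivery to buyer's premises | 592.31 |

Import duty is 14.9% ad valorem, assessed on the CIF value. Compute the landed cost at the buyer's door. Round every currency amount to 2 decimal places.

Total landed cost: USD 383578.18

CFR: the seller pays costs through ocean freight to the destination port, but not insurance.
Already in the invoice (seller's account under CFR): origin terminal, freight — exclude.
CIF value = CFR price + insurance = 332644.04 + 354.80 = 332998.84
Import duty = 332998.84 × 14.9% = 49616.83
Buyer bears: insurance 354.80 + destination terminal 223.64 + brokerage 146.56 + delivery 592.31 + duty 49616.83 = 50934.14
Landed cost = invoice 332644.04 + 50934.14 = 383578.18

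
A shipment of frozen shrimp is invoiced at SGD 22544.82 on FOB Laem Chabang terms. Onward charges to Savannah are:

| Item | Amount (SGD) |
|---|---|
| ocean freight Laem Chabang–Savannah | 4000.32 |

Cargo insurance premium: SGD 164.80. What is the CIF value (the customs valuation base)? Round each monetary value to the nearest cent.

CIF = FOB price + freight + insurance
CIF = 22544.82 + 4000.32 + 164.80 = 26709.94

CIF value: SGD 26709.94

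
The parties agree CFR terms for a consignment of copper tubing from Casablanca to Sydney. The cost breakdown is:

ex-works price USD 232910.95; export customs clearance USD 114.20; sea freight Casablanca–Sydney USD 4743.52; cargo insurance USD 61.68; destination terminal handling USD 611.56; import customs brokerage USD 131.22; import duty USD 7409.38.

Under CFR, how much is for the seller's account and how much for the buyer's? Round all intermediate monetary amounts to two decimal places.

CFR: the seller pays costs through ocean freight to the destination port, but not insurance.
Seller's account: goods 232910.95 + export clearance 114.20 + freight 4743.52 = 237768.67
Buyer's account: insurance 61.68 + destination terminal 611.56 + brokerage 131.22 + duty 7409.38 = 8213.84

Seller: USD 237768.67; buyer: USD 8213.84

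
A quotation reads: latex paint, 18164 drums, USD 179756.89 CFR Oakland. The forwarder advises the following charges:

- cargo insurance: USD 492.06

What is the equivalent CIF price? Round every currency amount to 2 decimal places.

CIF price: USD 180248.95

From CFR to CIF, the seller additionally bears: insurance.
CIF price = 179756.89 + 492.06 = 180248.95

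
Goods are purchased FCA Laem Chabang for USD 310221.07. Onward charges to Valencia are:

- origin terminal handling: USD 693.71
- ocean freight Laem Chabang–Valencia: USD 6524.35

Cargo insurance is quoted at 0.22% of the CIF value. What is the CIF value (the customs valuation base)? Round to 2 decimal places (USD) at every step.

CIF value: USD 318139.04

Let C be the CIF value. C = FCA price + pre-shipment costs + freight + 0.22% × C
C − 0.22% × C = 310221.07 + 693.71 + 6524.35
0.9978 × C = 317439.13
C = 317439.13 / 0.9978 = 318139.04
Insurance premium = 0.22% × 318139.04 = 699.91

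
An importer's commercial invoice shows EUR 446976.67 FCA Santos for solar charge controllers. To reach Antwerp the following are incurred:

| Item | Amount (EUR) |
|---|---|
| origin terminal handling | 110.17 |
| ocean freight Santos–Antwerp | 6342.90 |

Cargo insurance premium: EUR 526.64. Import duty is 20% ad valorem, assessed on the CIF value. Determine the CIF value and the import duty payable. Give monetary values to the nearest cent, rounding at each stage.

CIF value: EUR 453956.38; import duty: EUR 90791.28

CIF = FCA price + pre-shipment costs + freight + insurance
CIF = 446976.67 + 110.17 + 6342.90 + 526.64 = 453956.38
Import duty = 453956.38 × 20% = 90791.28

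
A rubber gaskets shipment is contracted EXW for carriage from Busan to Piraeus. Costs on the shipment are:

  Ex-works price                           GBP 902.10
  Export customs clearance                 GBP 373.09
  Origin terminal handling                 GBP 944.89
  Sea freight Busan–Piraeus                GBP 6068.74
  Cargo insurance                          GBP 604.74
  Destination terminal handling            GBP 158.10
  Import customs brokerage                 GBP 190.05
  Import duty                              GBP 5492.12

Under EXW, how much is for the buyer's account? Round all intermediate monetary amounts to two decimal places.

EXW: the seller makes goods available at their premises; the buyer bears all onward costs.
Seller's account: goods 902.10 = 902.10
Buyer's account: export clearance 373.09 + origin terminal 944.89 + freight 6068.74 + insurance 604.74 + destination terminal 158.10 + brokerage 190.05 + duty 5492.12 = 13831.73

Buyer's account: GBP 13831.73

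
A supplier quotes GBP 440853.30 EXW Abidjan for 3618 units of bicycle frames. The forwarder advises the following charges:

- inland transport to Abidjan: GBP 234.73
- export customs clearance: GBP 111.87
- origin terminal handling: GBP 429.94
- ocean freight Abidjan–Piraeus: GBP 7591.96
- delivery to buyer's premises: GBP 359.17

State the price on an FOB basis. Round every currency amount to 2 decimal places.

Not relevant to the conversion: delivery, freight — on the buyer under both terms; not part of either seller's price.
From EXW to FOB, the seller additionally bears: inland to port, export clearance, origin terminal.
FOB price = 440853.30 + 234.73 + 111.87 + 429.94 = 441629.84

FOB price: GBP 441629.84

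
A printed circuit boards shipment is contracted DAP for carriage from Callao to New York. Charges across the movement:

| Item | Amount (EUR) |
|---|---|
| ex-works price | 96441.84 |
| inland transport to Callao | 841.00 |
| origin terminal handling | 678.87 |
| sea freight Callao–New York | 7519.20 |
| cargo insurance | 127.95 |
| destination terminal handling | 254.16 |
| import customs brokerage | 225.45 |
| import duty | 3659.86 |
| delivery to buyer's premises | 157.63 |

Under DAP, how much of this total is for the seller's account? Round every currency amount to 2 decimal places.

Seller's account: EUR 106020.65

DAP: the seller bears all costs to the named destination except import duty and clearance.
Seller's account: goods 96441.84 + inland to port 841.00 + origin terminal 678.87 + freight 7519.20 + insurance 127.95 + destination terminal 254.16 + delivery 157.63 = 106020.65
Buyer's account: brokerage 225.45 + duty 3659.86 = 3885.31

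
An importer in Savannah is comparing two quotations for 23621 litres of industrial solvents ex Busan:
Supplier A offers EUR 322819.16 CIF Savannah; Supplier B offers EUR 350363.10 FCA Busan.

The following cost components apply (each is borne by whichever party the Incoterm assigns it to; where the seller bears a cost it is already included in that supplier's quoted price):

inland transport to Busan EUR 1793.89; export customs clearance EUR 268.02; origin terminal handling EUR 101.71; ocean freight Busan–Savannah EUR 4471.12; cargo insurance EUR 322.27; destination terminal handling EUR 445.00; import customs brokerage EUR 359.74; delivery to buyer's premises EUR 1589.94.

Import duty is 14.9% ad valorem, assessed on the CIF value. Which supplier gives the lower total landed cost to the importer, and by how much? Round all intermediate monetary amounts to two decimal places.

Supplier A (CIF):
The CIF price already equals the CIF value: 322819.16
Import duty = 322819.16 × 14.9% = 48100.05
Buyer bears (A): 445.00 + 359.74 + 1589.94 = 2394.68
Landed cost (A) = invoice 322819.16 + 2394.68 + duty 48100.05 = 373313.89
Supplier B (FCA):
CIF value = FCA price + origin terminal + freight + insurance = 350363.10 + 101.71 + 4471.12 + 322.27 = 355258.20
Import duty = 355258.20 × 14.9% = 52933.47
Buyer bears (B): 101.71 + 4471.12 + 322.27 + 445.00 + 359.74 + 1589.94 = 7289.78
Landed cost (B) = invoice 350363.10 + 7289.78 + duty 52933.47 = 410586.35
Difference = |373313.89 − 410586.35| = 37272.46

Supplier A is cheaper by EUR 37272.46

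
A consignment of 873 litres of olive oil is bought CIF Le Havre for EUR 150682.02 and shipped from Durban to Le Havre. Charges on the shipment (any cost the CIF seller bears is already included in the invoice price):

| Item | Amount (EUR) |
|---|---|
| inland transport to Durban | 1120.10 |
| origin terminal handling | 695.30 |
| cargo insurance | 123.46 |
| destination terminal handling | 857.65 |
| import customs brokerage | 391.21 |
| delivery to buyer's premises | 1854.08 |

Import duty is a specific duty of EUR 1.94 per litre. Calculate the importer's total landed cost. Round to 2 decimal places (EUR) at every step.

Total landed cost: EUR 155478.58

CIF: the seller pays costs through ocean freight and marine insurance to the destination port.
Already in the invoice (seller's account under CIF): inland to port, origin terminal, insurance — exclude.
The CIF price already equals the CIF value: 150682.02
Import duty = 873 × 1.94 = 1693.62
Buyer bears: destination terminal 857.65 + brokerage 391.21 + delivery 1854.08 + duty 1693.62 = 4796.56
Landed cost = invoice 150682.02 + 4796.56 = 155478.58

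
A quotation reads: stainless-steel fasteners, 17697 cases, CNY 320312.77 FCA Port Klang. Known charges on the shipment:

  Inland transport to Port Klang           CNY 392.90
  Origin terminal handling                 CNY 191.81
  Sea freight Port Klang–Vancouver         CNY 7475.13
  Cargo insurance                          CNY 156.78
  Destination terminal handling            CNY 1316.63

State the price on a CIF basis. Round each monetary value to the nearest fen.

Not relevant to the conversion: inland to port — on the seller under both FCA and CIF; already in the FCA price and stays in the CIF price. destination terminal — on the buyer under both terms; not part of either seller's price.
From FCA to CIF, the seller additionally bears: origin terminal, freight, insurance.
CIF price = 320312.77 + 191.81 + 7475.13 + 156.78 = 328136.49

CIF price: CNY 328136.49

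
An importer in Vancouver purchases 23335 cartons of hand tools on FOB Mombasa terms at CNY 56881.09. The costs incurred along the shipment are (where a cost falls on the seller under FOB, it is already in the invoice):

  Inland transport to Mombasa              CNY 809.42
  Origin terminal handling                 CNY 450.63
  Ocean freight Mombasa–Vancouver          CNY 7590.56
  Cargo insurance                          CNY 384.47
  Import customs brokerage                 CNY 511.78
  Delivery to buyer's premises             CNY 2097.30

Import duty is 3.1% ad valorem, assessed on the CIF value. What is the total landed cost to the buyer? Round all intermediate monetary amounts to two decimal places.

FOB: the seller bears costs until goods are on board at the origin port; the buyer bears freight, insurance and all costs thereafter.
Already in the invoice (seller's account under FOB): inland to port, origin terminal — exclude.
CIF value = FOB price + freight + insurance = 56881.09 + 7590.56 + 384.47 = 64856.12
Import duty = 64856.12 × 3.1% = 2010.54
Buyer bears: freight 7590.56 + insurance 384.47 + brokerage 511.78 + delivery 2097.30 + duty 2010.54 = 12594.65
Landed cost = invoice 56881.09 + 12594.65 = 69475.74

Total landed cost: CNY 69475.74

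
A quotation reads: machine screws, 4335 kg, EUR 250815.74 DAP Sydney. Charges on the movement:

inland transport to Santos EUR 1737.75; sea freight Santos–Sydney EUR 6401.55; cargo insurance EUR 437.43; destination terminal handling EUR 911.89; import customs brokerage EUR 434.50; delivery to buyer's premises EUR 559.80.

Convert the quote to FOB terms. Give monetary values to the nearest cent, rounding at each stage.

Not relevant to the conversion: inland to port — on the seller under both DAP and FOB; already in the DAP price and stays in the FOB price. brokerage — on the buyer under both terms; not part of either seller's price.
From DAP to FOB, the seller no longer bears: freight, insurance, destination terminal, delivery.
FOB price = 250815.74 − 6401.55 − 437.43 − 911.89 − 559.80 = 242505.07

FOB price: EUR 242505.07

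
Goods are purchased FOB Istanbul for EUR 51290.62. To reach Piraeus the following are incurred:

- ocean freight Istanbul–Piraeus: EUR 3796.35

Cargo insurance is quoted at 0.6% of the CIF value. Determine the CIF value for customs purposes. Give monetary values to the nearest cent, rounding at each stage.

CIF value: EUR 55419.49

Let C be the CIF value. C = FOB price + freight + 0.6% × C
C − 0.6% × C = 51290.62 + 3796.35
0.994 × C = 55086.97
C = 55086.97 / 0.994 = 55419.49
Insurance premium = 0.6% × 55419.49 = 332.52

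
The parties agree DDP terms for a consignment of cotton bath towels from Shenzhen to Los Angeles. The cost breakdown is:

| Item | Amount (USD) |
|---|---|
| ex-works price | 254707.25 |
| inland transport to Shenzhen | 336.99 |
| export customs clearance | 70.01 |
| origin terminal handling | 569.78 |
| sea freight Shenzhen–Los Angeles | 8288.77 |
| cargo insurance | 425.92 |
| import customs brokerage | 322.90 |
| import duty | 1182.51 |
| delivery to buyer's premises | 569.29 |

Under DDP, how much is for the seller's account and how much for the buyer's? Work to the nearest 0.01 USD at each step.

DDP: the seller bears all costs including import duty.
Seller's account: goods 254707.25 + inland to port 336.99 + export clearance 70.01 + origin terminal 569.78 + freight 8288.77 + insurance 425.92 + brokerage 322.90 + duty 1182.51 + delivery 569.29 = 266473.42
Buyer's account: 0.00

Seller: USD 266473.42; buyer: USD 0.00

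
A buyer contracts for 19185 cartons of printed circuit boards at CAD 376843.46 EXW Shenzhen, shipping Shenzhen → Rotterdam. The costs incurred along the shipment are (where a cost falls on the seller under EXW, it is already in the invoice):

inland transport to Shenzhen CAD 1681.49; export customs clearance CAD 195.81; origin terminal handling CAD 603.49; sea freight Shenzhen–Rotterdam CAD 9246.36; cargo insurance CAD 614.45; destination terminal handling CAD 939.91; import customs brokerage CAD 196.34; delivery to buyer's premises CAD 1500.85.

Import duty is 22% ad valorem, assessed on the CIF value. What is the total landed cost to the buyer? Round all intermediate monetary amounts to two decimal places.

EXW: the seller makes goods available at their premises; the buyer bears all onward costs.
CIF value = EXW price + inland to port + export clearance + origin terminal + freight + insurance = 376843.46 + 1681.49 + 195.81 + 603.49 + 9246.36 + 614.45 = 389185.06
Import duty = 389185.06 × 22% = 85620.71
Buyer bears: inland to port 1681.49 + export clearance 195.81 + origin terminal 603.49 + freight 9246.36 + insurance 614.45 + destination terminal 939.91 + brokerage 196.34 + delivery 1500.85 + duty 85620.71 = 100599.41
Landed cost = invoice 376843.46 + 100599.41 = 477442.87

Total landed cost: CAD 477442.87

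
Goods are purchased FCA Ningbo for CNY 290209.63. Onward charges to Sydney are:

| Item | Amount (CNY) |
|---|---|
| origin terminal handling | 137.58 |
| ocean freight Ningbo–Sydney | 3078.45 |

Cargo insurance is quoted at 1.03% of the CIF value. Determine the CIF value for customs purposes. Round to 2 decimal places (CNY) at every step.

CIF value: CNY 296479.40

Let C be the CIF value. C = FCA price + pre-shipment costs + freight + 1.03% × C
C − 1.03% × C = 290209.63 + 137.58 + 3078.45
0.9897 × C = 293425.66
C = 293425.66 / 0.9897 = 296479.40
Insurance premium = 1.03% × 296479.40 = 3053.74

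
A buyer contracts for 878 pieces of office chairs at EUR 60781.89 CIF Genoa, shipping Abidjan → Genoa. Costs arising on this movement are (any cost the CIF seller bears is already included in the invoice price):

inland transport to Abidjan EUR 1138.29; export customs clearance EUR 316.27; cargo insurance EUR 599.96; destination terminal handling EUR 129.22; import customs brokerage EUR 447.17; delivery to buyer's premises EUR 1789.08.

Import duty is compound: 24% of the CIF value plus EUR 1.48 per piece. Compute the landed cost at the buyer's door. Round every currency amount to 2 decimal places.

Total landed cost: EUR 79034.45

CIF: the seller pays costs through ocean freight and marine insurance to the destination port.
Already in the invoice (seller's account under CIF): inland to port, export clearance, insurance — exclude.
The CIF price already equals the CIF value: 60781.89
Ad valorem component: 60781.89 × 24% = 14587.65
Specific component: 878 × 1.48 = 1299.44
Import duty = 14587.65 + 1299.44 = 15887.09
Buyer bears: destination terminal 129.22 + brokerage 447.17 + delivery 1789.08 + duty 15887.09 = 18252.56
Landed cost = invoice 60781.89 + 18252.56 = 79034.45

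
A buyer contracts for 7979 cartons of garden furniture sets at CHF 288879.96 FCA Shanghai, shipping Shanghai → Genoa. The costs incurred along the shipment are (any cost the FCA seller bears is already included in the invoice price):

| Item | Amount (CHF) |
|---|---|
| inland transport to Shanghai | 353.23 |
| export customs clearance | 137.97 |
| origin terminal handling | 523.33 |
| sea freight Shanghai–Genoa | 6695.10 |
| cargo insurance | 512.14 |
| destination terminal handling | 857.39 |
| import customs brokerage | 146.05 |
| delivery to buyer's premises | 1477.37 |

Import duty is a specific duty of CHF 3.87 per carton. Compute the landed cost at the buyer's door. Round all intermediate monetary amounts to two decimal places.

FCA: the seller delivers export-cleared goods to the carrier; the buyer bears costs from that point.
Already in the invoice (seller's account under FCA): inland to port, export clearance — exclude.
CIF value = FCA price + origin terminal + freight + insurance = 288879.96 + 523.33 + 6695.10 + 512.14 = 296610.53
Import duty = 7979 × 3.87 = 30878.73
Buyer bears: origin terminal 523.33 + freight 6695.10 + insurance 512.14 + destination terminal 857.39 + brokerage 146.05 + delivery 1477.37 + duty 30878.73 = 41090.11
Landed cost = invoice 288879.96 + 41090.11 = 329970.07

Total landed cost: CHF 329970.07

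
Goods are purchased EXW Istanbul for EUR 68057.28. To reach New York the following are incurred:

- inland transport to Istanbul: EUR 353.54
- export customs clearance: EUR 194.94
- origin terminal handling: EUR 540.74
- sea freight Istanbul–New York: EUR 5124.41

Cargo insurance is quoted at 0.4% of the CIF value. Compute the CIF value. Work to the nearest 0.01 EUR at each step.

CIF value: EUR 74569.19

Let C be the CIF value. C = EXW price + pre-shipment costs + freight + 0.4% × C
C − 0.4% × C = 68057.28 + 353.54 + 194.94 + 540.74 + 5124.41
0.996 × C = 74270.91
C = 74270.91 / 0.996 = 74569.19
Insurance premium = 0.4% × 74569.19 = 298.28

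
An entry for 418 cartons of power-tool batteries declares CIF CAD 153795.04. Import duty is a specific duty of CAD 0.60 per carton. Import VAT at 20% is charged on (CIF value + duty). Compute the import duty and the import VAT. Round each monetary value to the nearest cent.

Import duty = 418 × 0.60 = 250.80
VAT base = CIF + duty = 153795.04 + 250.80 = 154045.84
Import VAT = 154045.84 × 20% = 30809.17

Import duty: CAD 250.80; import VAT: CAD 30809.17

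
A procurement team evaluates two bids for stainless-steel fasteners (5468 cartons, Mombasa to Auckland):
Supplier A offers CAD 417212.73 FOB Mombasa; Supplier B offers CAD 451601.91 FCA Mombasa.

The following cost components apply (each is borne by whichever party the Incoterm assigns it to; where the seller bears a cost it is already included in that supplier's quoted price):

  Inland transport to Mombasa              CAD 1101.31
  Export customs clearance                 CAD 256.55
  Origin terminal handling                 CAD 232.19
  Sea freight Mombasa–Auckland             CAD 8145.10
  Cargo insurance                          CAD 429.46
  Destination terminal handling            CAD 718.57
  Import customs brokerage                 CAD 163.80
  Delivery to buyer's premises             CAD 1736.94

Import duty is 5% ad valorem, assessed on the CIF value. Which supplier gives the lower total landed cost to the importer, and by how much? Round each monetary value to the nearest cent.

Supplier A is cheaper by CAD 36352.44

Supplier A (FOB):
CIF value = FOB price + freight + insurance = 417212.73 + 8145.10 + 429.46 = 425787.29
Import duty = 425787.29 × 5% = 21289.36
Buyer bears (A): 8145.10 + 429.46 + 718.57 + 163.80 + 1736.94 = 11193.87
Landed cost (A) = invoice 417212.73 + 11193.87 + duty 21289.36 = 449695.96
Supplier B (FCA):
CIF value = FCA price + origin terminal + freight + insurance = 451601.91 + 232.19 + 8145.10 + 429.46 = 460408.66
Import duty = 460408.66 × 5% = 23020.43
Buyer bears (B): 232.19 + 8145.10 + 429.46 + 718.57 + 163.80 + 1736.94 = 11426.06
Landed cost (B) = invoice 451601.91 + 11426.06 + duty 23020.43 = 486048.40
Difference = |449695.96 − 486048.40| = 36352.44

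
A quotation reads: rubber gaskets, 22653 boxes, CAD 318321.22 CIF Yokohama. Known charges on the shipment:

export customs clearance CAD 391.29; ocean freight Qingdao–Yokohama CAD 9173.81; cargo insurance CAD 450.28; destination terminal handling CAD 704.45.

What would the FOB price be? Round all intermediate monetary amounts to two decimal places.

Not relevant to the conversion: export clearance — on the seller under both CIF and FOB; already in the CIF price and stays in the FOB price. destination terminal — on the buyer under both terms; not part of either seller's price.
From CIF to FOB, the seller no longer bears: freight, insurance.
FOB price = 318321.22 − 9173.81 − 450.28 = 308697.13

FOB price: CAD 308697.13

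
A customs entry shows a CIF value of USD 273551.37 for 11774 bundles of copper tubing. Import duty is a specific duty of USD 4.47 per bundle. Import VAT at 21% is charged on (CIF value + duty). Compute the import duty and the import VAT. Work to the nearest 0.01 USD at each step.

Import duty: USD 52629.78; import VAT: USD 68498.04

Import duty = 11774 × 4.47 = 52629.78
VAT base = CIF + duty = 273551.37 + 52629.78 = 326181.15
Import VAT = 326181.15 × 21% = 68498.04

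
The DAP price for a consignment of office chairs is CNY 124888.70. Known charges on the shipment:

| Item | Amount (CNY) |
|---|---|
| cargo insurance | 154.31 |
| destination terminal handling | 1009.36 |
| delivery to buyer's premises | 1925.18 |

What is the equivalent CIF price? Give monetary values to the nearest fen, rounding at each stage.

Not relevant to the conversion: insurance — on the seller under both DAP and CIF; already in the DAP price and stays in the CIF price.
From DAP to CIF, the seller no longer bears: destination terminal, delivery.
CIF price = 124888.70 − 1009.36 − 1925.18 = 121954.16

CIF price: CNY 121954.16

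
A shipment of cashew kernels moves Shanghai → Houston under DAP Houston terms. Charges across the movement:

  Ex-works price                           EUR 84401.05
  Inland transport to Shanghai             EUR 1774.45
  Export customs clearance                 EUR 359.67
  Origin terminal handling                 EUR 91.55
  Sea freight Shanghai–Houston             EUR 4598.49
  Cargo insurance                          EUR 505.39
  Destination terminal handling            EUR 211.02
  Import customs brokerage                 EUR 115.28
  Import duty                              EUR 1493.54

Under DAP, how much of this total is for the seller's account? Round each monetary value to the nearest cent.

Seller's account: EUR 91941.62

DAP: the seller bears all costs to the named destination except import duty and clearance.
Seller's account: goods 84401.05 + inland to port 1774.45 + export clearance 359.67 + origin terminal 91.55 + freight 4598.49 + insurance 505.39 + destination terminal 211.02 = 91941.62
Buyer's account: brokerage 115.28 + duty 1493.54 = 1608.82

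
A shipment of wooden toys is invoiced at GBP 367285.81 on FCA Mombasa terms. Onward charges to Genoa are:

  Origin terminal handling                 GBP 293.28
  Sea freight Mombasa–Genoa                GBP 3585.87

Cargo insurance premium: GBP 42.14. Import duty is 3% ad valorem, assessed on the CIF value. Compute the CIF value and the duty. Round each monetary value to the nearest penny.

CIF = FCA price + pre-shipment costs + freight + insurance
CIF = 367285.81 + 293.28 + 3585.87 + 42.14 = 371207.10
Import duty = 371207.10 × 3% = 11136.21

CIF value: GBP 371207.10; import duty: GBP 11136.21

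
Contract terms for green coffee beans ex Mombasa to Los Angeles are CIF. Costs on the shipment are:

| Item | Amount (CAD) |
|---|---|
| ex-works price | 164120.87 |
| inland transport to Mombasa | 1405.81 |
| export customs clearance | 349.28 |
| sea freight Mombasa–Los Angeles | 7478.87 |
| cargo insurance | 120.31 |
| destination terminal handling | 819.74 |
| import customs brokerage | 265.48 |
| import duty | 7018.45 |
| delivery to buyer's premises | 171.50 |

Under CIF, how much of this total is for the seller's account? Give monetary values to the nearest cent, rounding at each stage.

Seller's account: CAD 173475.14

CIF: the seller pays costs through ocean freight and marine insurance to the destination port.
Seller's account: goods 164120.87 + inland to port 1405.81 + export clearance 349.28 + freight 7478.87 + insurance 120.31 = 173475.14
Buyer's account: destination terminal 819.74 + brokerage 265.48 + duty 7018.45 + delivery 171.50 = 8275.17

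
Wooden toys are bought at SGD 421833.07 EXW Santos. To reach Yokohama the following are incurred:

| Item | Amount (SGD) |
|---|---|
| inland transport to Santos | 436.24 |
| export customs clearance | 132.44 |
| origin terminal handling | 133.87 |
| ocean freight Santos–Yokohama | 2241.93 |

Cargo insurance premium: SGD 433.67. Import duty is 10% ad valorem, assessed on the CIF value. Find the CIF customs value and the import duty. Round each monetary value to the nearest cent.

CIF value: SGD 425211.22; import duty: SGD 42521.12

CIF = EXW price + pre-shipment costs + freight + insurance
CIF = 421833.07 + 436.24 + 132.44 + 133.87 + 2241.93 + 433.67 = 425211.22
Import duty = 425211.22 × 10% = 42521.12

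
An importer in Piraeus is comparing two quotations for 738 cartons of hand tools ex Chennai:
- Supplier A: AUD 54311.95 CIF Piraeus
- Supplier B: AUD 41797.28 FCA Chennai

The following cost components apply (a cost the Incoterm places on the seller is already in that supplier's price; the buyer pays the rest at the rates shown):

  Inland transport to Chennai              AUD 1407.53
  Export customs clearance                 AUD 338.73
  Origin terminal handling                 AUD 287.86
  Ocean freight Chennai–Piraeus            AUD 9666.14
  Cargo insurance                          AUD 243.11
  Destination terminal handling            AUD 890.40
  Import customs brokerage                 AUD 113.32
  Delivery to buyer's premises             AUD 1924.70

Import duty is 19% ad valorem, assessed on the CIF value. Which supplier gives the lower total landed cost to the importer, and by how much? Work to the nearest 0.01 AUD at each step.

Supplier B is cheaper by AUD 2757.90

Supplier A (CIF):
The CIF price already equals the CIF value: 54311.95
Import duty = 54311.95 × 19% = 10319.27
Buyer bears (A): 890.40 + 113.32 + 1924.70 = 2928.42
Landed cost (A) = invoice 54311.95 + 2928.42 + duty 10319.27 = 67559.64
Supplier B (FCA):
CIF value = FCA price + origin terminal + freight + insurance = 41797.28 + 287.86 + 9666.14 + 243.11 = 51994.39
Import duty = 51994.39 × 19% = 9878.93
Buyer bears (B): 287.86 + 9666.14 + 243.11 + 890.40 + 113.32 + 1924.70 = 13125.53
Landed cost (B) = invoice 41797.28 + 13125.53 + duty 9878.93 = 64801.74
Difference = |67559.64 − 64801.74| = 2757.90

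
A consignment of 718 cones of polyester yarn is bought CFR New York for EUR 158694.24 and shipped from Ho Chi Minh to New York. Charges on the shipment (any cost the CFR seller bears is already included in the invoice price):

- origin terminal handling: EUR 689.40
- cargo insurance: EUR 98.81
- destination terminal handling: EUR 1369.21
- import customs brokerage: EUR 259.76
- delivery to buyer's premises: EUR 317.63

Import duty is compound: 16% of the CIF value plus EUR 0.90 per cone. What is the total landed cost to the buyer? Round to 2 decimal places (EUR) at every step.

Total landed cost: EUR 186792.74

CFR: the seller pays costs through ocean freight to the destination port, but not insurance.
Already in the invoice (seller's account under CFR): origin terminal — exclude.
CIF value = CFR price + insurance = 158694.24 + 98.81 = 158793.05
Ad valorem component: 158793.05 × 16% = 25406.89
Specific component: 718 × 0.90 = 646.20
Import duty = 25406.89 + 646.20 = 26053.09
Buyer bears: insurance 98.81 + destination terminal 1369.21 + brokerage 259.76 + delivery 317.63 + duty 26053.09 = 28098.50
Landed cost = invoice 158694.24 + 28098.50 = 186792.74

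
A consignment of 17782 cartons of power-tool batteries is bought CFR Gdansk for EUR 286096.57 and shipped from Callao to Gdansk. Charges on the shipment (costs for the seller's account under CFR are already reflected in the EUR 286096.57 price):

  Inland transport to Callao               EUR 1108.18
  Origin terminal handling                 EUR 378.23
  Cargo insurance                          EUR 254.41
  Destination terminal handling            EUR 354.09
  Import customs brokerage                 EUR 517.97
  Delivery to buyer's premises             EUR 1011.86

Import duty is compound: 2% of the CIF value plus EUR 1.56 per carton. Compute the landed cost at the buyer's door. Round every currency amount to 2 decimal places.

Total landed cost: EUR 321701.84

CFR: the seller pays costs through ocean freight to the destination port, but not insurance.
Already in the invoice (seller's account under CFR): inland to port, origin terminal — exclude.
CIF value = CFR price + insurance = 286096.57 + 254.41 = 286350.98
Ad valorem component: 286350.98 × 2% = 5727.02
Specific component: 17782 × 1.56 = 27739.92
Import duty = 5727.02 + 27739.92 = 33466.94
Buyer bears: insurance 254.41 + destination terminal 354.09 + brokerage 517.97 + delivery 1011.86 + duty 33466.94 = 35605.27
Landed cost = invoice 286096.57 + 35605.27 = 321701.84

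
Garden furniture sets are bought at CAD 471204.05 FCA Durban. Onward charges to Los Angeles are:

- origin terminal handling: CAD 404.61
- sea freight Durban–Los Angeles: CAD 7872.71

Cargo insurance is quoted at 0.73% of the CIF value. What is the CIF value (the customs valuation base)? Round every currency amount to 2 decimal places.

Let C be the CIF value. C = FCA price + pre-shipment costs + freight + 0.73% × C
C − 0.73% × C = 471204.05 + 404.61 + 7872.71
0.9927 × C = 479481.37
C = 479481.37 / 0.9927 = 483007.32
Insurance premium = 0.73% × 483007.32 = 3525.95

CIF value: CAD 483007.32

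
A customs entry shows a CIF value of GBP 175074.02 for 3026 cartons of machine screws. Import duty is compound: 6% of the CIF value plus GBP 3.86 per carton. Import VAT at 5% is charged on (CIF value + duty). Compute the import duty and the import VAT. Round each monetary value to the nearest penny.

Import duty: GBP 22184.80; import VAT: GBP 9862.94

Ad valorem component: 175074.02 × 6% = 10504.44
Specific component: 3026 × 3.86 = 11680.36
Import duty = 10504.44 + 11680.36 = 22184.80
VAT base = CIF + duty = 175074.02 + 22184.80 = 197258.82
Import VAT = 197258.82 × 5% = 9862.94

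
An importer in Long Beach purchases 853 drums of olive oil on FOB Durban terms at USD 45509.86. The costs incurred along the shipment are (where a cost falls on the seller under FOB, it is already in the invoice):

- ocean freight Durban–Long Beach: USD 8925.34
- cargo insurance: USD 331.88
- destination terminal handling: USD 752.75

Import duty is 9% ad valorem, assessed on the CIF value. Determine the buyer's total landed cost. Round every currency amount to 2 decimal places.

Total landed cost: USD 60448.87

FOB: the seller bears costs until goods are on board at the origin port; the buyer bears freight, insurance and all costs thereafter.
CIF value = FOB price + freight + insurance = 45509.86 + 8925.34 + 331.88 = 54767.08
Import duty = 54767.08 × 9% = 4929.04
Buyer bears: freight 8925.34 + insurance 331.88 + destination terminal 752.75 + duty 4929.04 = 14939.01
Landed cost = invoice 45509.86 + 14939.01 = 60448.87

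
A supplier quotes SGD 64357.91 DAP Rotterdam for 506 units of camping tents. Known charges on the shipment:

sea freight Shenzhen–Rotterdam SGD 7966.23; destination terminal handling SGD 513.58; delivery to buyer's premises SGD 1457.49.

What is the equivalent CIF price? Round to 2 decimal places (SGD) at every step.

Not relevant to the conversion: freight — on the seller under both DAP and CIF; already in the DAP price and stays in the CIF price.
From DAP to CIF, the seller no longer bears: destination terminal, delivery.
CIF price = 64357.91 − 513.58 − 1457.49 = 62386.84

CIF price: SGD 62386.84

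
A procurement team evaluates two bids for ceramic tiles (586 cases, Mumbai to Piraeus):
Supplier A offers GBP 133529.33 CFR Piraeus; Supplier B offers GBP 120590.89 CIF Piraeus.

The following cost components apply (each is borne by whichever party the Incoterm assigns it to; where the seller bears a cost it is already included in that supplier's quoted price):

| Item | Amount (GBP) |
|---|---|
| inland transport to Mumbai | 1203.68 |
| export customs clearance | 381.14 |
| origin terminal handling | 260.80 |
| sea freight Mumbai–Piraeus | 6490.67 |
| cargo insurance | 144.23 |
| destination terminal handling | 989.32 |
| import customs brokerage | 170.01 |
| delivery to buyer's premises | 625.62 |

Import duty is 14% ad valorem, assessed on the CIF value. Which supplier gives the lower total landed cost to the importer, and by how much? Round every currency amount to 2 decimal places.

Supplier A (CFR):
CIF value = CFR price + insurance = 133529.33 + 144.23 = 133673.56
Import duty = 133673.56 × 14% = 18714.30
Buyer bears (A): 144.23 + 989.32 + 170.01 + 625.62 = 1929.18
Landed cost (A) = invoice 133529.33 + 1929.18 + duty 18714.30 = 154172.81
Supplier B (CIF):
The CIF price already equals the CIF value: 120590.89
Import duty = 120590.89 × 14% = 16882.72
Buyer bears (B): 989.32 + 170.01 + 625.62 = 1784.95
Landed cost (B) = invoice 120590.89 + 1784.95 + duty 16882.72 = 139258.56
Difference = |154172.81 − 139258.56| = 14914.25

Supplier B is cheaper by GBP 14914.25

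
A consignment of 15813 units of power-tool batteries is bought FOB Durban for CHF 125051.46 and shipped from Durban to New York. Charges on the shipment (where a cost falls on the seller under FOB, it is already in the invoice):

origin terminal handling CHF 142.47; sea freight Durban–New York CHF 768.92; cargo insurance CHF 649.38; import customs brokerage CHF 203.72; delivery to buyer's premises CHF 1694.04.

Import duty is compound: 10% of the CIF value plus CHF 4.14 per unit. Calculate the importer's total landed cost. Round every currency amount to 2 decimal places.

FOB: the seller bears costs until goods are on board at the origin port; the buyer bears freight, insurance and all costs thereafter.
Already in the invoice (seller's account under FOB): origin terminal — exclude.
CIF value = FOB price + freight + insurance = 125051.46 + 768.92 + 649.38 = 126469.76
Ad valorem component: 126469.76 × 10% = 12646.98
Specific component: 15813 × 4.14 = 65465.82
Import duty = 12646.98 + 65465.82 = 78112.80
Buyer bears: freight 768.92 + insurance 649.38 + brokerage 203.72 + delivery 1694.04 + duty 78112.80 = 81428.86
Landed cost = invoice 125051.46 + 81428.86 = 206480.32

Total landed cost: CHF 206480.32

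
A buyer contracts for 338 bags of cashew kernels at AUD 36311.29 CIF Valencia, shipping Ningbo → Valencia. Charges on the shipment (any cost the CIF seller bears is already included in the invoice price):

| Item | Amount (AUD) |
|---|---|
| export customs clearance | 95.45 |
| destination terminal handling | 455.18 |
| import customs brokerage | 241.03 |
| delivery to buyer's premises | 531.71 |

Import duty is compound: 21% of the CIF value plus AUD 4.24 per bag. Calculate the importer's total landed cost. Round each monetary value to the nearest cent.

CIF: the seller pays costs through ocean freight and marine insurance to the destination port.
Already in the invoice (seller's account under CIF): export clearance — exclude.
The CIF price already equals the CIF value: 36311.29
Ad valorem component: 36311.29 × 21% = 7625.37
Specific component: 338 × 4.24 = 1433.12
Import duty = 7625.37 + 1433.12 = 9058.49
Buyer bears: destination terminal 455.18 + brokerage 241.03 + delivery 531.71 + duty 9058.49 = 10286.41
Landed cost = invoice 36311.29 + 10286.41 = 46597.70

Total landed cost: AUD 46597.70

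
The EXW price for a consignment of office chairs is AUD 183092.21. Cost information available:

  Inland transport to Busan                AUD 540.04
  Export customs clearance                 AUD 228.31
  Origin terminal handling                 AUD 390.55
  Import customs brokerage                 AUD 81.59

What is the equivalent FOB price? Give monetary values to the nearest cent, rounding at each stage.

Not relevant to the conversion: brokerage — on the buyer under both terms; not part of either seller's price.
From EXW to FOB, the seller additionally bears: inland to port, export clearance, origin terminal.
FOB price = 183092.21 + 540.04 + 228.31 + 390.55 = 184251.11

FOB price: AUD 184251.11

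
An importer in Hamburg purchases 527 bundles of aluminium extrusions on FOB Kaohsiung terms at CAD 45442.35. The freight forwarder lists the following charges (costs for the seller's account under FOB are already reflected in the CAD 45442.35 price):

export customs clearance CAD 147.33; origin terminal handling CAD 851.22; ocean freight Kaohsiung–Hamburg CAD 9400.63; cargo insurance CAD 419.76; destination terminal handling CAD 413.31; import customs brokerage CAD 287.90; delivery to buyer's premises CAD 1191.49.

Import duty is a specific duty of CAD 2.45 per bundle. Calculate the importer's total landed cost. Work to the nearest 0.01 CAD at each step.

FOB: the seller bears costs until goods are on board at the origin port; the buyer bears freight, insurance and all costs thereafter.
Already in the invoice (seller's account under FOB): export clearance, origin terminal — exclude.
CIF value = FOB price + freight + insurance = 45442.35 + 9400.63 + 419.76 = 55262.74
Import duty = 527 × 2.45 = 1291.15
Buyer bears: freight 9400.63 + insurance 419.76 + destination terminal 413.31 + brokerage 287.90 + delivery 1191.49 + duty 1291.15 = 13004.24
Landed cost = invoice 45442.35 + 13004.24 = 58446.59

Total landed cost: CAD 58446.59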